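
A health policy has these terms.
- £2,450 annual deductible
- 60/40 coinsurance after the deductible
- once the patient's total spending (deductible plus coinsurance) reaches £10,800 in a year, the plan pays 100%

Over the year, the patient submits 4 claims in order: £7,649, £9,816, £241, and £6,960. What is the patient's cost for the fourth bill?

#1 (£7,649): £2,450 finishes the deductible; £5,199 goes to coinsurance; 40% of £5,199 = £2,079.60. Cost to patient: £4,529.60. OOP to date £4,529.60.
#2 (£9,816): 40% coinsurance on £9,816 = £3,926.40. Patient owes £3,926.40 (running OOP £8,456).
#3 (£241): deductible met; 40% of £241 = £96.40. Cost to patient: £96.40. OOP to date £8,552.40.
#4 (£6,960): deductible already satisfied, so patient's share is 40% × £6,960 = £2,784. OOP would hit £11,336.40 > £10,800, so the cap limits the patient to £10,800 − £8,552.40 = £2,247.60.

£2,247.60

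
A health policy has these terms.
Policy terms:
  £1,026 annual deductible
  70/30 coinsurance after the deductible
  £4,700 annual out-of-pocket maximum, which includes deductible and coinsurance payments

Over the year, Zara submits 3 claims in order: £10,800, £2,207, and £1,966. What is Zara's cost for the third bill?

£79.70

#1 (£10,800): £1,026 finishes the deductible; £9,774 goes to coinsurance; 30% of £9,774 = £2,932.20. Patient pays £3,958.20; OOP now £3,958.20.
#2 (£2,207): deductible already satisfied, so patient's share is 30% × £2,207 = £662.10. Patient owes £662.10 (running OOP £4,620.30).
#3 (£1,966): deductible already satisfied, so patient's share is 30% × £1,966 = £589.80. OOP would hit £5,210.10 > £4,700, so the cap limits the patient to £4,700 − £4,620.30 = £79.70.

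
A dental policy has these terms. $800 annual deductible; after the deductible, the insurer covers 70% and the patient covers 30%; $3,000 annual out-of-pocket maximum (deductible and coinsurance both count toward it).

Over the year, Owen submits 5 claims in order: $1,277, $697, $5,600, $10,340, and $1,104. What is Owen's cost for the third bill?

$1,680

Claim 1 ($1,277): deductible takes $800, $477 remains; 30% of $477 = $143.10. Patient pays $943.10; OOP now $943.10.
Claim 2 ($697): deductible met; 30% of $697 = $209.10. Cost to patient: $209.10. OOP to date $1,152.20.
Claim 3 ($5,600): 30% coinsurance on $5,600 = $1,680. Patient pays $1,680; OOP now $2,832.20.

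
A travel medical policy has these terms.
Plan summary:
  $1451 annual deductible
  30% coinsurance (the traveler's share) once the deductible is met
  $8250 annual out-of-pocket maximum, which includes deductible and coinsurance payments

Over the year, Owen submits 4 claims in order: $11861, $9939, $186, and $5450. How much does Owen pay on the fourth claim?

Claim 1 ($11861): deductible takes $1451, $10410 remains; coinsurance $10410 × 30% = $3123. Traveler owes $4574 (running OOP $4574).
Claim 2 ($9939): 30% coinsurance on $9939 = $2981.70. Traveler owes $2981.70 (running OOP $7555.70).
Claim 3 ($186): 30% coinsurance on $186 = $55.80. Traveler owes $55.80 (running OOP $7611.50).
Claim 4 ($5450): deductible met; 30% of $5450 = $1635. Adding that to $7611.50 gives $9246.50, past the $8250 cap; traveler pays only $8250 − $7611.50 = $638.50.

$638.50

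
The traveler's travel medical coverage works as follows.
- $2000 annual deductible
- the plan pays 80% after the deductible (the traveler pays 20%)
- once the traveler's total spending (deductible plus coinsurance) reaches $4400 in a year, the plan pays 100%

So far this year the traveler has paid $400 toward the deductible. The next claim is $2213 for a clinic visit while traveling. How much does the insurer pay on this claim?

$400 of the $2000 deductible is already met, leaving $1600.
After the $1600 deductible portion, $2213 − $1600 = $613 is subject to coinsurance.
20% of $613 = $122.60 falls to the traveler.
Traveler responsibility before any cap: $1600 + $122.60 = $1722.60.
Year-to-date out-of-pocket becomes $400 + $1722.60 = $2122.60, still under the $4400 maximum, so no cap applies.
The insurer covers the remainder: $2213 − $1722.60 = $490.40.

$490.40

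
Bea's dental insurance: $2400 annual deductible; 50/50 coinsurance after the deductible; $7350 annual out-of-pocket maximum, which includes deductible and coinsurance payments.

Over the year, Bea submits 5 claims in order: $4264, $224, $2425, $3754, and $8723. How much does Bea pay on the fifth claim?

Claim 1 — $4264: deductible takes $2400, $1864 remains; 50% of $1864 = $932. Cost to patient: $3332. OOP to date $3332.
Claim 2 — $224: deductible already satisfied, so patient's share is 50% × $224 = $112. Patient pays $112; OOP now $3444.
Claim 3 — $2425: 50% coinsurance on $2425 = $1212.50. Patient pays $1212.50; OOP now $4656.50.
Claim 4 — $3754: 50% coinsurance on $3754 = $1877. Cost to patient: $1877. OOP to date $6533.50.
Claim 5 — $8723: deductible met; 50% of $8723 = $4361.50. That would push OOP to $10895, over the $7350 cap, so patient pays $7350 − $6533.50 = $816.50.

$816.50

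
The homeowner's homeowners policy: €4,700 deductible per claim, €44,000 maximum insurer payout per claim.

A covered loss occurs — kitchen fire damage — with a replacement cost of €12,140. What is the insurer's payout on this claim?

Less the €4,700 deductible: €12,140 − €4,700 = €7,440.
€7,440 ≤ €44,000, so the limit doesn't bind; insurer pays €7,440.

€7,440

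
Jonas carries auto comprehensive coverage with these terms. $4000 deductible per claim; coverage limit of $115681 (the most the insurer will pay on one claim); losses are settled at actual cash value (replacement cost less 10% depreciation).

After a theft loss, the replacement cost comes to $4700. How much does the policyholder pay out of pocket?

$4470

Actual cash value after 10% depreciation: $4700 × 90% = $4230.
Subtract the deductible: $4230 − $4000 = $230.
That's under the $115681 cap, so the insurer reimburses the full $230.
The policyholder bears the rest of the original loss: $4700 − $230 = $4470.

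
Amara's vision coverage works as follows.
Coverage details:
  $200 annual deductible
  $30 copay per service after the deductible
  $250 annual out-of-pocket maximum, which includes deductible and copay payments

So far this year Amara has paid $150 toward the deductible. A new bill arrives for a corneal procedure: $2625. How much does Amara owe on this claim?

$150 of the $200 deductible is already met, leaving $50.
That leaves $2625 − $50 = $2575 for the copay.
Copay on this service: $30.
Member responsibility before any cap: $50 + $30 = $80.
Cumulative spending $150 + $80 = $230 stays under the $250 maximum.

$80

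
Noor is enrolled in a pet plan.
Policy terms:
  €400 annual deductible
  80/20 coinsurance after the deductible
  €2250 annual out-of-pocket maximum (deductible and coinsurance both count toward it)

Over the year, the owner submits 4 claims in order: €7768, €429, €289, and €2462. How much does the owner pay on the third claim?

€57.80

Claim 1 — €7768: deductible takes €400, €7368 remains; 20% of €7368 = €1473.60. Owner pays €1873.60; OOP now €1873.60.
Claim 2 — €429: deductible already satisfied, so owner's share is 20% × €429 = €85.80. Owner owes €85.80 (running OOP €1959.40).
Claim 3 — €289: deductible already satisfied, so owner's share is 20% × €289 = €57.80. Owner pays €57.80; OOP now €2017.20.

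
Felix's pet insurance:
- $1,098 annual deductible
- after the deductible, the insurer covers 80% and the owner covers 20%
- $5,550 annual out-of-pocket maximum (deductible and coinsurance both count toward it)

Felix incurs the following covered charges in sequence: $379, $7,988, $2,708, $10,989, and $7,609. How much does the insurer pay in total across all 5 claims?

$24,123

Bill 1, $379: entire amount goes to the deductible. Cost to owner: $379. OOP to date $379. Insurer: $379 − $379 = $0.
Bill 2, $7,988: $719 to deductible, leaving $7,269; owner's 20% is $1,453.80. Cost to owner: $2,172.80. OOP to date $2,551.80. Plan pays $7,988 − $2,172.80 = $5,815.20.
Bill 3, $2,708: deductible met; 20% of $2,708 = $541.60. Owner owes $541.60 (running OOP $3,093.40). Plan pays $2,708 − $541.60 = $2,166.40.
Bill 4, $10,989: deductible met; 20% of $10,989 = $2,197.80. Owner pays $2,197.80; OOP now $5,291.20. Plan pays $10,989 − $2,197.80 = $8,791.20.
Bill 5, $7,609: deductible met; 20% of $7,609 = $1,521.80. OOP would hit $6,813 > $5,550, so the cap limits the owner to $5,550 − $5,291.20 = $258.80. Plan pays $7,609 − $258.80 = $7,350.20.
Insurer total = bills − owner's total = $29,673 − $5,550 = $24,123.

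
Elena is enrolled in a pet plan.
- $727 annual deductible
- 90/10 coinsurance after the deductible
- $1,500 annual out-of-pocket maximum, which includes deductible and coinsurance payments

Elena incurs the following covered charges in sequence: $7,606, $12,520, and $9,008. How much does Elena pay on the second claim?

$85.10

Claim 1 ($7,606): $727 to deductible, leaving $6,879; owner's 10% is $687.90. Cost to owner: $1,414.90. OOP to date $1,414.90.
Claim 2 ($12,520): 10% coinsurance on $12,520 = $1,252. Adding that to $1,414.90 gives $2,666.90, past the $1,500 cap; owner pays only $1,500 − $1,414.90 = $85.10.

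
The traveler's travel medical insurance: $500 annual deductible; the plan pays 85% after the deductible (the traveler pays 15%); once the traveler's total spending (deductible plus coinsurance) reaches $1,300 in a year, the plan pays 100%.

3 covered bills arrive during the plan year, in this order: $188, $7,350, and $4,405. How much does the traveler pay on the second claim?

Claim 1 ($188): all of it applies to the deductible. Traveler owes $188 (running OOP $188).
Claim 2 ($7,350): $312 to deductible, leaving $7,038; 15% of $7,038 = $1,055.70. Claim cost before the cap: $312 + $1,055.70 = $1,367.70. Adding that to $188 gives $1,555.70, past the $1,300 cap; traveler pays only $1,300 − $188 = $1,112.

$1,112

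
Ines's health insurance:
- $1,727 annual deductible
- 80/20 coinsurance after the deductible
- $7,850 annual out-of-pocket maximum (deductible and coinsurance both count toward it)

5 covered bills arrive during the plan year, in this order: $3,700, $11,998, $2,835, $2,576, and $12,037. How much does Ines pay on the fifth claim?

$2,246.60

Bill 1, $3,700: deductible takes $1,727, $1,973 remains; patient's 20% is $394.60. Cost to patient: $2,121.60. OOP to date $2,121.60.
Bill 2, $11,998: deductible met; 20% of $11,998 = $2,399.60. Patient owes $2,399.60 (running OOP $4,521.20).
Bill 3, $2,835: 20% coinsurance on $2,835 = $567. Patient owes $567 (running OOP $5,088.20).
Bill 4, $2,576: 20% coinsurance on $2,576 = $515.20. Patient owes $515.20 (running OOP $5,603.40).
Bill 5, $12,037: deductible met; 20% of $12,037 = $2,407.40. OOP would hit $8,010.80 > $7,850, so the cap limits the patient to $7,850 − $5,603.40 = $2,246.60.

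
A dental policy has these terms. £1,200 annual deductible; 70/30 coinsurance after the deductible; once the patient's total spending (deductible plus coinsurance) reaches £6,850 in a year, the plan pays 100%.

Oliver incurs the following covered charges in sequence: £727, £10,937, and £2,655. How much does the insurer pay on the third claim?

#1 (£727): all of it applies to the deductible. Cost to patient: £727. OOP to date £727. Plan pays £727 − £727 = £0.
#2 (£10,937): £473 to deductible, leaving £10,464; patient's 30% is £3,139.20. Cost to patient: £3,612.20. OOP to date £4,339.20. Insurer: £10,937 − £3,612.20 = £7,324.80.
#3 (£2,655): deductible met; 30% of £2,655 = £796.50. Patient owes £796.50 (running OOP £5,135.70). Plan pays £2,655 − £796.50 = £1,858.50.

£1,858.50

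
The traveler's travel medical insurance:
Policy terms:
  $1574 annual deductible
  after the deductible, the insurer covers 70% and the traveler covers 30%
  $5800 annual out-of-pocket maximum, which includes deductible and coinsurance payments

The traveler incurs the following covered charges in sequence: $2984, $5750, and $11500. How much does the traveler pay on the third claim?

$2078

Bill 1, $2984: $1574 finishes the deductible; $1410 goes to coinsurance; 30% of $1410 = $423. Traveler pays $1997; OOP now $1997.
Bill 2, $5750: deductible met; 30% of $5750 = $1725. Traveler owes $1725 (running OOP $3722).
Bill 3, $11500: 30% coinsurance on $11500 = $3450. That would push OOP to $7172, over the $5800 cap, so traveler pays $5800 − $3722 = $2078.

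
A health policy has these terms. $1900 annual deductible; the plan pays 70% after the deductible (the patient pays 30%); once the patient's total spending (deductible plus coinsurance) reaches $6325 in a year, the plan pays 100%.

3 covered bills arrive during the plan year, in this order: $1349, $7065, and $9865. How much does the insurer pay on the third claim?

Claim 1 ($1349): all of it applies to the deductible. Cost to patient: $1349. OOP to date $1349. Insurer: $1349 − $1349 = $0.
Claim 2 ($7065): $551 to deductible, leaving $6514; patient's 30% is $1954.20. Patient owes $2505.20 (running OOP $3854.20). Plan pays $7065 − $2505.20 = $4559.80.
Claim 3 ($9865): deductible met; 30% of $9865 = $2959.50. OOP would hit $6813.70 > $6325, so the cap limits the patient to $6325 − $3854.20 = $2470.80. Plan pays $9865 − $2470.80 = $7394.20.

$7394.20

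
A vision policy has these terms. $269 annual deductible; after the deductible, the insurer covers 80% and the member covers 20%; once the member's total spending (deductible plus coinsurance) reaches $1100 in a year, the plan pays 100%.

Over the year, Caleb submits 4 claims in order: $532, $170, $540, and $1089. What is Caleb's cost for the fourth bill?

$217.80

#1 ($532): deductible takes $269, $263 remains; 20% of $263 = $52.60. Member owes $321.60 (running OOP $321.60).
#2 ($170): 20% coinsurance on $170 = $34. Member pays $34; OOP now $355.60.
#3 ($540): deductible already satisfied, so member's share is 20% × $540 = $108. Member pays $108; OOP now $463.60.
#4 ($1089): deductible already satisfied, so member's share is 20% × $1089 = $217.80. Cost to member: $217.80. OOP to date $681.40.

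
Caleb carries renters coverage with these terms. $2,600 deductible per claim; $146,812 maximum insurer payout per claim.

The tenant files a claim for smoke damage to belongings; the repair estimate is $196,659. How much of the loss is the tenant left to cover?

After the deductible, $196,659 − $2,600 = $194,059 remains.
Since $194,059 > $146,812, the payout is capped at $146,812.
Out of pocket: $196,659 − $146,812 = $49,847.

$49,847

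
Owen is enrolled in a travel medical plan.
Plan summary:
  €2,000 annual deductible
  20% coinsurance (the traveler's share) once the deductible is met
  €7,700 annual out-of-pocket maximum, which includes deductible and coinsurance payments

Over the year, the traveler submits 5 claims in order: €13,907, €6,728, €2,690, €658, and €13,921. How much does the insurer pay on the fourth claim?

€526.40

#1 (€13,907): €2,000 finishes the deductible; €11,907 goes to coinsurance; coinsurance €11,907 × 20% = €2,381.40. Traveler owes €4,381.40 (running OOP €4,381.40). Insurer: €13,907 − €4,381.40 = €9,525.60.
#2 (€6,728): deductible already satisfied, so traveler's share is 20% × €6,728 = €1,345.60. Traveler owes €1,345.60 (running OOP €5,727). Insurer: €6,728 − €1,345.60 = €5,382.40.
#3 (€2,690): deductible met; 20% of €2,690 = €538. Cost to traveler: €538. OOP to date €6,265. Insurer: €2,690 − €538 = €2,152.
#4 (€658): 20% coinsurance on €658 = €131.60. Traveler pays €131.60; OOP now €6,396.60. Insurer: €658 − €131.60 = €526.40.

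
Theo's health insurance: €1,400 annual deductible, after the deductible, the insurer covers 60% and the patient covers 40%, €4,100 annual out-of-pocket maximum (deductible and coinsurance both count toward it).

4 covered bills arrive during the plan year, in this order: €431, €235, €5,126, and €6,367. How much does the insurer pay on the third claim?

€2,635.20

#1 (€431): all of it applies to the deductible. Patient owes €431 (running OOP €431). Plan pays €431 − €431 = €0.
#2 (€235): all of it applies to the deductible. Patient owes €235 (running OOP €666). Insurer: €235 − €235 = €0.
#3 (€5,126): €734 finishes the deductible; €4,392 goes to coinsurance; patient's 40% is €1,756.80. Patient pays €2,490.80; OOP now €3,156.80. Insurer: €5,126 − €2,490.80 = €2,635.20.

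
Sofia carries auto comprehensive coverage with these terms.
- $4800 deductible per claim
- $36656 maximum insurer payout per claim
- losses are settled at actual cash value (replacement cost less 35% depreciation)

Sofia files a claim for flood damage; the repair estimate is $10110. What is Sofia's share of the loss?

Depreciate 35%: the covered value is $10110 × 0.65 = $6571.50.
After the deductible, $6571.50 − $4800 = $1771.50 remains.
$1771.50 is within the $36656 limit, so the insurer pays $1771.50.
Out of pocket: $10110 − $1771.50 = $8338.50.

$8338.50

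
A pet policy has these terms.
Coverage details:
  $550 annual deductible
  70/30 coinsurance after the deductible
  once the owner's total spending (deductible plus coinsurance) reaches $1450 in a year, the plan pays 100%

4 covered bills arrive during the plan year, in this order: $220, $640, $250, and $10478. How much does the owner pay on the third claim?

Claim 1 — $220: all of it applies to the deductible. Owner owes $220 (running OOP $220).
Claim 2 — $640: $330 finishes the deductible; $310 goes to coinsurance; owner's 30% is $93. Owner owes $423 (running OOP $643).
Claim 3 — $250: deductible met; 30% of $250 = $75. Owner pays $75; OOP now $718.

$75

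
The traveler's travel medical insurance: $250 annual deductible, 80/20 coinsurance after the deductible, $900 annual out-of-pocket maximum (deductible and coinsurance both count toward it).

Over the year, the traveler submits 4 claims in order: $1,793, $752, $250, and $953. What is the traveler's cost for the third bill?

$50

Claim 1 ($1,793): $250 finishes the deductible; $1,543 goes to coinsurance; coinsurance $1,543 × 20% = $308.60. Cost to traveler: $558.60. OOP to date $558.60.
Claim 2 ($752): deductible already satisfied, so traveler's share is 20% × $752 = $150.40. Cost to traveler: $150.40. OOP to date $709.
Claim 3 ($250): deductible already satisfied, so traveler's share is 20% × $250 = $50. Cost to traveler: $50. OOP to date $759.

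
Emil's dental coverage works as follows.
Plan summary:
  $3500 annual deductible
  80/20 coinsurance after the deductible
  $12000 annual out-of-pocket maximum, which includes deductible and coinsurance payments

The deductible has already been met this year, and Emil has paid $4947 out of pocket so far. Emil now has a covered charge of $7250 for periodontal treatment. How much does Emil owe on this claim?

$1450

The deductible is already satisfied, so the full bill goes to coinsurance.
Patient's 20% share of $7250 is $1450.
Total out-of-pocket so far would be $4947 + $1450 = $6397, below the $12000 cap — no reduction.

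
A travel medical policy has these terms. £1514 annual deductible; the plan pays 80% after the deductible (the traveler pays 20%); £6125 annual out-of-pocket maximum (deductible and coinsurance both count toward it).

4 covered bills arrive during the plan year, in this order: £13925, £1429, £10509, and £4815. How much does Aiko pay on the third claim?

£1843

Claim 1 (£13925): £1514 to deductible, leaving £12411; 20% of £12411 = £2482.20. Cost to traveler: £3996.20. OOP to date £3996.20.
Claim 2 (£1429): deductible already satisfied, so traveler's share is 20% × £1429 = £285.80. Traveler pays £285.80; OOP now £4282.
Claim 3 (£10509): deductible already satisfied, so traveler's share is 20% × £10509 = £2101.80. Adding that to £4282 gives £6383.80, past the £6125 cap; traveler pays only £6125 − £4282 = £1843.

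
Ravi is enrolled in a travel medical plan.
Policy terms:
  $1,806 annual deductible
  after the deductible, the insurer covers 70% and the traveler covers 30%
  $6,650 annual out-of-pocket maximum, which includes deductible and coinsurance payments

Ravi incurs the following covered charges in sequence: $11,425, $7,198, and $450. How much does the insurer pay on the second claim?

$5,239.70

#1 ($11,425): deductible takes $1,806, $9,619 remains; 30% of $9,619 = $2,885.70. Cost to traveler: $4,691.70. OOP to date $4,691.70. Plan pays $11,425 − $4,691.70 = $6,733.30.
#2 ($7,198): deductible met; 30% of $7,198 = $2,159.40. Adding that to $4,691.70 gives $6,851.10, past the $6,650 cap; traveler pays only $6,650 − $4,691.70 = $1,958.30. Insurer: $7,198 − $1,958.30 = $5,239.70.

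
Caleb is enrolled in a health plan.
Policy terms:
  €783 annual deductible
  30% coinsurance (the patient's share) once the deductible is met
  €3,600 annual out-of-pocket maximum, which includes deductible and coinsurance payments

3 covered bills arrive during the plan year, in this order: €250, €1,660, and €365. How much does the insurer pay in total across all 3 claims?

€1,044.40

Claim 1 (€250): fully absorbed by the deductible. Patient owes €250 (running OOP €250). Plan pays €250 − €250 = €0.
Claim 2 (€1,660): €533 to deductible, leaving €1,127; coinsurance €1,127 × 30% = €338.10. Patient owes €871.10 (running OOP €1,121.10). Plan pays €1,660 − €871.10 = €788.90.
Claim 3 (€365): deductible already satisfied, so patient's share is 30% × €365 = €109.50. Patient pays €109.50; OOP now €1,230.60. Plan pays €365 − €109.50 = €255.50.
Insurer total: €0 + €788.90 + €255.50 = €1,044.40.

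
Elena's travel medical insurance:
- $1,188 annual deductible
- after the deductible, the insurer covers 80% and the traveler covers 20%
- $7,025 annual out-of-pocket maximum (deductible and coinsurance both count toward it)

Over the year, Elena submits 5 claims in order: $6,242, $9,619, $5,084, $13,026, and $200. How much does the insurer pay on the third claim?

Bill 1, $6,242: deductible takes $1,188, $5,054 remains; traveler's 20% is $1,010.80. Cost to traveler: $2,198.80. OOP to date $2,198.80. Insurer: $6,242 − $2,198.80 = $4,043.20.
Bill 2, $9,619: 20% coinsurance on $9,619 = $1,923.80. Cost to traveler: $1,923.80. OOP to date $4,122.60. Plan pays $9,619 − $1,923.80 = $7,695.20.
Bill 3, $5,084: deductible already satisfied, so traveler's share is 20% × $5,084 = $1,016.80. Cost to traveler: $1,016.80. OOP to date $5,139.40. Insurer: $5,084 − $1,016.80 = $4,067.20.

$4,067.20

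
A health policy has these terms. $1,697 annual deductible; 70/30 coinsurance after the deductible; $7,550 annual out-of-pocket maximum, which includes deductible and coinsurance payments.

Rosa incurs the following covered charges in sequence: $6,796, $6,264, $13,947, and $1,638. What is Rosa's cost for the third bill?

$2,444.10

Bill 1, $6,796: deductible takes $1,697, $5,099 remains; 30% of $5,099 = $1,529.70. Patient pays $3,226.70; OOP now $3,226.70.
Bill 2, $6,264: deductible met; 30% of $6,264 = $1,879.20. Patient pays $1,879.20; OOP now $5,105.90.
Bill 3, $13,947: deductible already satisfied, so patient's share is 30% × $13,947 = $4,184.10. That would push OOP to $9,290, over the $7,550 cap, so patient pays $7,550 − $5,105.90 = $2,444.10.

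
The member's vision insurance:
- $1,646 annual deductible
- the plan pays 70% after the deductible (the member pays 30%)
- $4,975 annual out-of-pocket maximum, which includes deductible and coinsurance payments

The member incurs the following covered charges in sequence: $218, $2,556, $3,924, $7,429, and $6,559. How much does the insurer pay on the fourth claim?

#1 ($218): fully absorbed by the deductible. Cost to member: $218. OOP to date $218. Plan pays $218 − $218 = $0.
#2 ($2,556): deductible takes $1,428, $1,128 remains; 30% of $1,128 = $338.40. Cost to member: $1,766.40. OOP to date $1,984.40. Insurer: $2,556 − $1,766.40 = $789.60.
#3 ($3,924): deductible already satisfied, so member's share is 30% × $3,924 = $1,177.20. Cost to member: $1,177.20. OOP to date $3,161.60. Plan pays $3,924 − $1,177.20 = $2,746.80.
#4 ($7,429): 30% coinsurance on $7,429 = $2,228.70. OOP would hit $5,390.30 > $4,975, so the cap limits the member to $4,975 − $3,161.60 = $1,813.40. Plan pays $7,429 − $1,813.40 = $5,615.60.

$5,615.60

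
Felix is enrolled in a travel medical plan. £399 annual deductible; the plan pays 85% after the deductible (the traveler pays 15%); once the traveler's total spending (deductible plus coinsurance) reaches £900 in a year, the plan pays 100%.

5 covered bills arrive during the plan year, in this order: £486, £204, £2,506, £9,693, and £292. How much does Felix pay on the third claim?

Bill 1, £486: deductible takes £399, £87 remains; 15% of £87 = £13.05. Cost to traveler: £412.05. OOP to date £412.05.
Bill 2, £204: deductible already satisfied, so traveler's share is 15% × £204 = £30.60. Traveler pays £30.60; OOP now £442.65.
Bill 3, £2,506: deductible met; 15% of £2,506 = £375.90. Traveler owes £375.90 (running OOP £818.55).

£375.90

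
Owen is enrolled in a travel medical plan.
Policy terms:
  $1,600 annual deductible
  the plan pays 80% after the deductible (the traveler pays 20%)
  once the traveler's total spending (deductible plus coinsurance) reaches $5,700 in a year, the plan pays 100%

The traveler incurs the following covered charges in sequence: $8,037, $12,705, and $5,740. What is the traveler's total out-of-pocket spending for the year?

Bill 1, $8,037: $1,600 to deductible, leaving $6,437; 20% of $6,437 = $1,287.40. Cost to traveler: $2,887.40. OOP to date $2,887.40.
Bill 2, $12,705: 20% coinsurance on $12,705 = $2,541. Traveler owes $2,541 (running OOP $5,428.40).
Bill 3, $5,740: 20% coinsurance on $5,740 = $1,148. That would push OOP to $6,576.40, over the $5,700 cap, so traveler pays $5,700 − $5,428.40 = $271.60.
Total paid by the traveler: $2,887.40 + $2,541 + $271.60 = $5,700.

$5,700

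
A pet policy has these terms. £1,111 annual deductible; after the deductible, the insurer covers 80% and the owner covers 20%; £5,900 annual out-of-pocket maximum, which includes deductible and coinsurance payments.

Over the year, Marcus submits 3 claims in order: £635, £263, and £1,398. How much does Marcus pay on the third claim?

£450

#1 (£635): fully absorbed by the deductible. Owner owes £635 (running OOP £635).
#2 (£263): all of it applies to the deductible. Owner owes £263 (running OOP £898).
#3 (£1,398): £213 finishes the deductible; £1,185 goes to coinsurance; coinsurance £1,185 × 20% = £237. Owner owes £450 (running OOP £1,348).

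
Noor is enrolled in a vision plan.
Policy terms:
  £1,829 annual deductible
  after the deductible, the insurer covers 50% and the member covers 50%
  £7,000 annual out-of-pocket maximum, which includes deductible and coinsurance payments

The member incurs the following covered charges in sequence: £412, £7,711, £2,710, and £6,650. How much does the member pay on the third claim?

#1 (£412): fully absorbed by the deductible. Cost to member: £412. OOP to date £412.
#2 (£7,711): £1,417 to deductible, leaving £6,294; member's 50% is £3,147. Member owes £4,564 (running OOP £4,976).
#3 (£2,710): deductible already satisfied, so member's share is 50% × £2,710 = £1,355. Cost to member: £1,355. OOP to date £6,331.

£1,355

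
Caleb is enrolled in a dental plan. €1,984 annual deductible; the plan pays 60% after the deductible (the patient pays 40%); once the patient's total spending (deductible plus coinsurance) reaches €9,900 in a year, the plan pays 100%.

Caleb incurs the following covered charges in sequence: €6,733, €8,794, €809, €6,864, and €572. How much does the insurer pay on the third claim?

€485.40

Bill 1, €6,733: €1,984 finishes the deductible; €4,749 goes to coinsurance; 40% of €4,749 = €1,899.60. Patient owes €3,883.60 (running OOP €3,883.60). Plan pays €6,733 − €3,883.60 = €2,849.40.
Bill 2, €8,794: 40% coinsurance on €8,794 = €3,517.60. Patient owes €3,517.60 (running OOP €7,401.20). Plan pays €8,794 − €3,517.60 = €5,276.40.
Bill 3, €809: deductible already satisfied, so patient's share is 40% × €809 = €323.60. Cost to patient: €323.60. OOP to date €7,724.80. Plan pays €809 − €323.60 = €485.40.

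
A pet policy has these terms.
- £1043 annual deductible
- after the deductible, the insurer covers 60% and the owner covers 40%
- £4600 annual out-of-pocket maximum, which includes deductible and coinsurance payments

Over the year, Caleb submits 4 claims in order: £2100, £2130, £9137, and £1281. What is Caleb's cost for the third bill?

£2282.20

#1 (£2100): £1043 finishes the deductible; £1057 goes to coinsurance; owner's 40% is £422.80. Cost to owner: £1465.80. OOP to date £1465.80.
#2 (£2130): 40% coinsurance on £2130 = £852. Cost to owner: £852. OOP to date £2317.80.
#3 (£9137): 40% coinsurance on £9137 = £3654.80. OOP would hit £5972.60 > £4600, so the cap limits the owner to £4600 − £2317.80 = £2282.20.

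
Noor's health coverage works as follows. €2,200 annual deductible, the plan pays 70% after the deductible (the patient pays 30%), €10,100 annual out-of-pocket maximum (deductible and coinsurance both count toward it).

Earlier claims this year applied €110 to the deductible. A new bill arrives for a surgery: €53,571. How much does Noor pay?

€110 of the €2,200 deductible is already met, leaving €2,090.
After the €2,090 deductible portion, €53,571 − €2,090 = €51,481 is subject to coinsurance.
Patient's 30% share of €51,481 is €15,444.30.
That puts the patient's cost at €2,090 + €15,444.30 = €17,534.30 before any cap.
Adding €17,534.30 to the €110 already spent would give €17,644.30, which exceeds the €10,100 cap; the patient pays just €10,100 − €110 = €9,990.

€9,990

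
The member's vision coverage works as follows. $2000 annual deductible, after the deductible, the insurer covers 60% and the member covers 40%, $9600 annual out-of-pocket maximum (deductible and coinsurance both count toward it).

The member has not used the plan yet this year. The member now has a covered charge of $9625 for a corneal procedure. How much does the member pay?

$5050

Deductible not yet touched, so the first $2000 of the bill goes to the deductible.
After the $2000 deductible portion, $9625 − $2000 = $7625 is subject to coinsurance.
Coinsurance: $7625 × 40% = $3050.
So the member owes $2000 + $3050 = $5050 before any cap.
Total out-of-pocket so far would be $0 + $5050 = $5050, below the $9600 cap — no reduction.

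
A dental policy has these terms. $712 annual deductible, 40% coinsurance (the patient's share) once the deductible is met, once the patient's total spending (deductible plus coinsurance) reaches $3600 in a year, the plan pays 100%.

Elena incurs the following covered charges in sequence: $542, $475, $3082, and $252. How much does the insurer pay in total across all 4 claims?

Claim 1 — $542: all of it applies to the deductible. Cost to patient: $542. OOP to date $542. Insurer: $542 − $542 = $0.
Claim 2 — $475: deductible takes $170, $305 remains; patient's 40% is $122. Patient owes $292 (running OOP $834). Plan pays $475 − $292 = $183.
Claim 3 — $3082: 40% coinsurance on $3082 = $1232.80. Patient owes $1232.80 (running OOP $2066.80). Insurer: $3082 − $1232.80 = $1849.20.
Claim 4 — $252: 40% coinsurance on $252 = $100.80. Cost to patient: $100.80. OOP to date $2167.60. Plan pays $252 − $100.80 = $151.20.
Insurer total: $0 + $183 + $1849.20 + $151.20 = $2183.40.

$2183.40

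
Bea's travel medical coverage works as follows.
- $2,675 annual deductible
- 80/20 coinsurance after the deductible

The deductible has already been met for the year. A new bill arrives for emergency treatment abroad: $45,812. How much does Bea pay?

The deductible is already satisfied, so the full bill goes to coinsurance.
Coinsurance: $45,812 × 20% = $9,162.40.

$9,162.40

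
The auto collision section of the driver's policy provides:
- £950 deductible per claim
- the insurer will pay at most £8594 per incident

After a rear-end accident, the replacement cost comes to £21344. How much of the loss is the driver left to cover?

£12750

Less the £950 deductible: £21344 − £950 = £20394.
Since £20394 > £8594, the payout is capped at £8594.
Driver's share is the uncovered remainder: £21344 − £8594 = £12750.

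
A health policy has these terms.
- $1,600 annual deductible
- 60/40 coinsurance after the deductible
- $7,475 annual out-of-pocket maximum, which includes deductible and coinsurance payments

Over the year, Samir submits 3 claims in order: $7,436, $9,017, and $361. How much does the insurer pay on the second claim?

$5,476.40

Claim 1 ($7,436): $1,600 finishes the deductible; $5,836 goes to coinsurance; patient's 40% is $2,334.40. Cost to patient: $3,934.40. OOP to date $3,934.40. Plan pays $7,436 − $3,934.40 = $3,501.60.
Claim 2 ($9,017): deductible met; 40% of $9,017 = $3,606.80. OOP would hit $7,541.20 > $7,475, so the cap limits the patient to $7,475 − $3,934.40 = $3,540.60. Plan pays $9,017 − $3,540.60 = $5,476.40.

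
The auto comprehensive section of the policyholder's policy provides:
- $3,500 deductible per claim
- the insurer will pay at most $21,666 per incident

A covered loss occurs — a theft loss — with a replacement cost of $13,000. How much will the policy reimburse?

$9,500

Less the $3,500 deductible: $13,000 − $3,500 = $9,500.
$9,500 ≤ $21,666, so the limit doesn't bind; insurer pays $9,500.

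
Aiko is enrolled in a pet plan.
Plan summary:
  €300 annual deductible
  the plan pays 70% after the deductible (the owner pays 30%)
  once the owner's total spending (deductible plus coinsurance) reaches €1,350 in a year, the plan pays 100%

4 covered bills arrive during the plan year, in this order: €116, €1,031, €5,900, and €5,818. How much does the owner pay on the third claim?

€795.90

#1 (€116): fully absorbed by the deductible. Owner owes €116 (running OOP €116).
#2 (€1,031): deductible takes €184, €847 remains; coinsurance €847 × 30% = €254.10. Owner owes €438.10 (running OOP €554.10).
#3 (€5,900): deductible met; 30% of €5,900 = €1,770. That would push OOP to €2,324.10, over the €1,350 cap, so owner pays €1,350 − €554.10 = €795.90.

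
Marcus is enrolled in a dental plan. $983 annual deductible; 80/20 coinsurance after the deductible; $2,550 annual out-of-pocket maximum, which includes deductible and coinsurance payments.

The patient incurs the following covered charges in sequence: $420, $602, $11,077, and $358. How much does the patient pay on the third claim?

#1 ($420): all of it applies to the deductible. Cost to patient: $420. OOP to date $420.
#2 ($602): $563 to deductible, leaving $39; 20% of $39 = $7.80. Patient pays $570.80; OOP now $990.80.
#3 ($11,077): deductible met; 20% of $11,077 = $2,215.40. Adding that to $990.80 gives $3,206.20, past the $2,550 cap; patient pays only $2,550 − $990.80 = $1,559.20.

$1,559.20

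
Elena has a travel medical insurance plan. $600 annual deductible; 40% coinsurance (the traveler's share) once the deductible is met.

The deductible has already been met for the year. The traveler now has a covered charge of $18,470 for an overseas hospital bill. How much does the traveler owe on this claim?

$7,388

With the deductible met, the entire $18,470 is subject to coinsurance.
40% of $18,470 = $7,388 falls to the traveler.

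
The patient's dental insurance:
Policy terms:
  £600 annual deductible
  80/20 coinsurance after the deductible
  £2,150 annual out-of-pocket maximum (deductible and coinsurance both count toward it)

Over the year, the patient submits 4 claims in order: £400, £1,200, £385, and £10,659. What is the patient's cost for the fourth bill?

£1,273

Claim 1 — £400: all of it applies to the deductible. Patient pays £400; OOP now £400.
Claim 2 — £1,200: £200 finishes the deductible; £1,000 goes to coinsurance; 20% of £1,000 = £200. Patient owes £400 (running OOP £800).
Claim 3 — £385: deductible met; 20% of £385 = £77. Cost to patient: £77. OOP to date £877.
Claim 4 — £10,659: deductible met; 20% of £10,659 = £2,131.80. OOP would hit £3,008.80 > £2,150, so the cap limits the patient to £2,150 − £877 = £1,273.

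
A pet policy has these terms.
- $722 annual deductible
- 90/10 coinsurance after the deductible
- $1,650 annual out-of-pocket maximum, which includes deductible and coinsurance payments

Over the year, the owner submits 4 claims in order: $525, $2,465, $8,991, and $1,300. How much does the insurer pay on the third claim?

$8,289.80

Claim 1 ($525): all of it applies to the deductible. Owner pays $525; OOP now $525. Insurer: $525 − $525 = $0.
Claim 2 ($2,465): $197 to deductible, leaving $2,268; owner's 10% is $226.80. Cost to owner: $423.80. OOP to date $948.80. Insurer: $2,465 − $423.80 = $2,041.20.
Claim 3 ($8,991): deductible met; 10% of $8,991 = $899.10. That would push OOP to $1,847.90, over the $1,650 cap, so owner pays $1,650 − $948.80 = $701.20. Insurer: $8,991 − $701.20 = $8,289.80.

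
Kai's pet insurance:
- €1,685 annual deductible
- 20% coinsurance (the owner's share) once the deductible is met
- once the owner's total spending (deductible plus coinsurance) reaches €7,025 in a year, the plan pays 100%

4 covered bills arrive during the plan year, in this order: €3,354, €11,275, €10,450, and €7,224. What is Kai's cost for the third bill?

Bill 1, €3,354: deductible takes €1,685, €1,669 remains; 20% of €1,669 = €333.80. Owner pays €2,018.80; OOP now €2,018.80.
Bill 2, €11,275: 20% coinsurance on €11,275 = €2,255. Owner owes €2,255 (running OOP €4,273.80).
Bill 3, €10,450: deductible met; 20% of €10,450 = €2,090. Owner owes €2,090 (running OOP €6,363.80).

€2,090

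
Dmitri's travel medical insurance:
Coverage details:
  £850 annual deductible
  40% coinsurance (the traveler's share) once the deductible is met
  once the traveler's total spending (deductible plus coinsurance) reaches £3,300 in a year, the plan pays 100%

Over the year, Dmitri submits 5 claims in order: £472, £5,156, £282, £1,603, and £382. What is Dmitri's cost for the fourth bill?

Claim 1 — £472: entire amount goes to the deductible. Traveler pays £472; OOP now £472.
Claim 2 — £5,156: deductible takes £378, £4,778 remains; 40% of £4,778 = £1,911.20. Cost to traveler: £2,289.20. OOP to date £2,761.20.
Claim 3 — £282: deductible already satisfied, so traveler's share is 40% × £282 = £112.80. Cost to traveler: £112.80. OOP to date £2,874.
Claim 4 — £1,603: deductible already satisfied, so traveler's share is 40% × £1,603 = £641.20. OOP would hit £3,515.20 > £3,300, so the cap limits the traveler to £3,300 − £2,874 = £426.

£426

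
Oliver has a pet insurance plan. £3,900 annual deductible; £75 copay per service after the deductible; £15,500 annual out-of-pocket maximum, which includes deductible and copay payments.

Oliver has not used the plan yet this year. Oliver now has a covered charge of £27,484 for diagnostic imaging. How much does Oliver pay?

£3,975

Nothing has been paid toward the £3,900 deductible, so the first £3,900 of this charge is applied there.
After the £3,900 deductible portion, £27,484 − £3,900 = £23,584 is subject to the copay.
Copay on this service: £75.
Owner responsibility before any cap: £3,900 + £75 = £3,975.
Cumulative spending £0 + £3,975 = £3,975 stays under the £15,500 maximum.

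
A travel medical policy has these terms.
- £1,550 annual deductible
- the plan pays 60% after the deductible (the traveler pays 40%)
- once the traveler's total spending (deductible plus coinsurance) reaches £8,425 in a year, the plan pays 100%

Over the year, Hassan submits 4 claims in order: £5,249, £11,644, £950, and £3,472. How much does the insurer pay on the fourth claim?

#1 (£5,249): deductible takes £1,550, £3,699 remains; coinsurance £3,699 × 40% = £1,479.60. Cost to traveler: £3,029.60. OOP to date £3,029.60. Insurer: £5,249 − £3,029.60 = £2,219.40.
#2 (£11,644): deductible already satisfied, so traveler's share is 40% × £11,644 = £4,657.60. Traveler pays £4,657.60; OOP now £7,687.20. Insurer: £11,644 − £4,657.60 = £6,986.40.
#3 (£950): deductible already satisfied, so traveler's share is 40% × £950 = £380. Cost to traveler: £380. OOP to date £8,067.20. Plan pays £950 − £380 = £570.
#4 (£3,472): deductible already satisfied, so traveler's share is 40% × £3,472 = £1,388.80. OOP would hit £9,456 > £8,425, so the cap limits the traveler to £8,425 − £8,067.20 = £357.80. Insurer: £3,472 − £357.80 = £3,114.20.

£3,114.20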